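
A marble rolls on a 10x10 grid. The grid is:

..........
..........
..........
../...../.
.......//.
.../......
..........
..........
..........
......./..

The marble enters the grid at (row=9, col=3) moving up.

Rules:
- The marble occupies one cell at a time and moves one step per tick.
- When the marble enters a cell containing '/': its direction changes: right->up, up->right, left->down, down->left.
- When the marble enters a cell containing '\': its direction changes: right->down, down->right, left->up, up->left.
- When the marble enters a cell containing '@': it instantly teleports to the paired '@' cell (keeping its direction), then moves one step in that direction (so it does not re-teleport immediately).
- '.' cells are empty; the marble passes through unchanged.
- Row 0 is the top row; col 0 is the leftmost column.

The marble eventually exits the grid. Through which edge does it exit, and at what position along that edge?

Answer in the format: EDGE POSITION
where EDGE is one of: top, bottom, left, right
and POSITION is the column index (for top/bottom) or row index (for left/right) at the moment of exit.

Step 1: enter (9,3), '.' pass, move up to (8,3)
Step 2: enter (8,3), '.' pass, move up to (7,3)
Step 3: enter (7,3), '.' pass, move up to (6,3)
Step 4: enter (6,3), '.' pass, move up to (5,3)
Step 5: enter (5,3), '/' deflects up->right, move right to (5,4)
Step 6: enter (5,4), '.' pass, move right to (5,5)
Step 7: enter (5,5), '.' pass, move right to (5,6)
Step 8: enter (5,6), '.' pass, move right to (5,7)
Step 9: enter (5,7), '.' pass, move right to (5,8)
Step 10: enter (5,8), '.' pass, move right to (5,9)
Step 11: enter (5,9), '.' pass, move right to (5,10)
Step 12: at (5,10) — EXIT via right edge, pos 5

Answer: right 5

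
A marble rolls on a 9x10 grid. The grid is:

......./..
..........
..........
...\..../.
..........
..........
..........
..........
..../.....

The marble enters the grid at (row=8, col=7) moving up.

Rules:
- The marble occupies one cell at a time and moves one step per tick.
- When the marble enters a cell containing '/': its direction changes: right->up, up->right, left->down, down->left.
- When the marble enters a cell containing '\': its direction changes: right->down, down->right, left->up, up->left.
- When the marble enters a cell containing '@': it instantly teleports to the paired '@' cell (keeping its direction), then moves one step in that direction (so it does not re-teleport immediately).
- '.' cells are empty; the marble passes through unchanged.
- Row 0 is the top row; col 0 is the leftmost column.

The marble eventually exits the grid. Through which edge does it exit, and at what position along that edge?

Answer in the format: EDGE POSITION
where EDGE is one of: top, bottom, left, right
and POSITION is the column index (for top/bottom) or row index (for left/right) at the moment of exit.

Step 1: enter (8,7), '.' pass, move up to (7,7)
Step 2: enter (7,7), '.' pass, move up to (6,7)
Step 3: enter (6,7), '.' pass, move up to (5,7)
Step 4: enter (5,7), '.' pass, move up to (4,7)
Step 5: enter (4,7), '.' pass, move up to (3,7)
Step 6: enter (3,7), '.' pass, move up to (2,7)
Step 7: enter (2,7), '.' pass, move up to (1,7)
Step 8: enter (1,7), '.' pass, move up to (0,7)
Step 9: enter (0,7), '/' deflects up->right, move right to (0,8)
Step 10: enter (0,8), '.' pass, move right to (0,9)
Step 11: enter (0,9), '.' pass, move right to (0,10)
Step 12: at (0,10) — EXIT via right edge, pos 0

Answer: right 0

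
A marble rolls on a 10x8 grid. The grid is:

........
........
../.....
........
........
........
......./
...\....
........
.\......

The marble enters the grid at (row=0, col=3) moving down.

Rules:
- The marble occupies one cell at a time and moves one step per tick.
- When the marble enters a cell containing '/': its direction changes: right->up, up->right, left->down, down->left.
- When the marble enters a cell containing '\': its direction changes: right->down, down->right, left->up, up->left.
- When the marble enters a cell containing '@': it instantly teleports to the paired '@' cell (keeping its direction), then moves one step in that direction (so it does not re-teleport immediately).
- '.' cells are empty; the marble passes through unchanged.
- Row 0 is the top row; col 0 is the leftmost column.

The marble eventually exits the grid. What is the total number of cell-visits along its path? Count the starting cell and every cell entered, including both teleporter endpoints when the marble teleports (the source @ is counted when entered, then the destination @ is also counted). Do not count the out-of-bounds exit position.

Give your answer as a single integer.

Answer: 12

Derivation:
Step 1: enter (0,3), '.' pass, move down to (1,3)
Step 2: enter (1,3), '.' pass, move down to (2,3)
Step 3: enter (2,3), '.' pass, move down to (3,3)
Step 4: enter (3,3), '.' pass, move down to (4,3)
Step 5: enter (4,3), '.' pass, move down to (5,3)
Step 6: enter (5,3), '.' pass, move down to (6,3)
Step 7: enter (6,3), '.' pass, move down to (7,3)
Step 8: enter (7,3), '\' deflects down->right, move right to (7,4)
Step 9: enter (7,4), '.' pass, move right to (7,5)
Step 10: enter (7,5), '.' pass, move right to (7,6)
Step 11: enter (7,6), '.' pass, move right to (7,7)
Step 12: enter (7,7), '.' pass, move right to (7,8)
Step 13: at (7,8) — EXIT via right edge, pos 7
Path length (cell visits): 12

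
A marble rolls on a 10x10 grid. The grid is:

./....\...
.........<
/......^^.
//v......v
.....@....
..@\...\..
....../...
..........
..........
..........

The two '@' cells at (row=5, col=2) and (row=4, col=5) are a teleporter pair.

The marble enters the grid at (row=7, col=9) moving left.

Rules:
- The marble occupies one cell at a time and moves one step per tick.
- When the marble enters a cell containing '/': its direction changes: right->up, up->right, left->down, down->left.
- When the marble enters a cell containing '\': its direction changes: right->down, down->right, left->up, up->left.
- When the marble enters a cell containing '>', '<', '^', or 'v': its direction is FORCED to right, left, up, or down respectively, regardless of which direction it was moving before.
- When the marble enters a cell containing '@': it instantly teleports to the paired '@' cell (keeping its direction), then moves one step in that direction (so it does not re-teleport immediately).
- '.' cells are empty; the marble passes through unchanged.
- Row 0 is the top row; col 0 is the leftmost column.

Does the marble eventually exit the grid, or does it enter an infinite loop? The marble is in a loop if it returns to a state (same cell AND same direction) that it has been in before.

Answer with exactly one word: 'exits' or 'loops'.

Answer: exits

Derivation:
Step 1: enter (7,9), '.' pass, move left to (7,8)
Step 2: enter (7,8), '.' pass, move left to (7,7)
Step 3: enter (7,7), '.' pass, move left to (7,6)
Step 4: enter (7,6), '.' pass, move left to (7,5)
Step 5: enter (7,5), '.' pass, move left to (7,4)
Step 6: enter (7,4), '.' pass, move left to (7,3)
Step 7: enter (7,3), '.' pass, move left to (7,2)
Step 8: enter (7,2), '.' pass, move left to (7,1)
Step 9: enter (7,1), '.' pass, move left to (7,0)
Step 10: enter (7,0), '.' pass, move left to (7,-1)
Step 11: at (7,-1) — EXIT via left edge, pos 7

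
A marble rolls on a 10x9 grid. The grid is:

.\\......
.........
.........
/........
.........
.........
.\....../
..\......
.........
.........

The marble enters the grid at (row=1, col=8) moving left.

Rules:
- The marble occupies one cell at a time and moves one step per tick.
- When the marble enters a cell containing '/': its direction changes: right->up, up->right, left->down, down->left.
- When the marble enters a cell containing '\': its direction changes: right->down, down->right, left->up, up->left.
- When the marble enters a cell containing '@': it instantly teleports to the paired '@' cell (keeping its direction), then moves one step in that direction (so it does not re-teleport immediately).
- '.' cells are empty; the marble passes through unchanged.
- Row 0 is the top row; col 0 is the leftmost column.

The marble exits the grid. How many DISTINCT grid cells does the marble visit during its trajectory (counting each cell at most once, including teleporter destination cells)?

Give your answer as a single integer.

Answer: 9

Derivation:
Step 1: enter (1,8), '.' pass, move left to (1,7)
Step 2: enter (1,7), '.' pass, move left to (1,6)
Step 3: enter (1,6), '.' pass, move left to (1,5)
Step 4: enter (1,5), '.' pass, move left to (1,4)
Step 5: enter (1,4), '.' pass, move left to (1,3)
Step 6: enter (1,3), '.' pass, move left to (1,2)
Step 7: enter (1,2), '.' pass, move left to (1,1)
Step 8: enter (1,1), '.' pass, move left to (1,0)
Step 9: enter (1,0), '.' pass, move left to (1,-1)
Step 10: at (1,-1) — EXIT via left edge, pos 1
Distinct cells visited: 9 (path length 9)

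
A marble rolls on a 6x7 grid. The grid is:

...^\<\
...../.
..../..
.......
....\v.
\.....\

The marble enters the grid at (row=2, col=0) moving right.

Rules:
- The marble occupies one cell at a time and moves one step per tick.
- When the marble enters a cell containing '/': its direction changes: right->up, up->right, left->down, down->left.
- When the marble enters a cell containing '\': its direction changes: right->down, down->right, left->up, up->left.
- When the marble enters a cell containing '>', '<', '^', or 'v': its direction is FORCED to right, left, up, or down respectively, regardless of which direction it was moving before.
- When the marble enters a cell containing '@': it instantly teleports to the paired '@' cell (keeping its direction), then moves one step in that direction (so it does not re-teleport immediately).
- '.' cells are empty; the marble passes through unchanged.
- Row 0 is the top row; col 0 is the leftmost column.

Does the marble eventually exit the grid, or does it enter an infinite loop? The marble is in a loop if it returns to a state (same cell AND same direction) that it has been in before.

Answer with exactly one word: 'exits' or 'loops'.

Answer: exits

Derivation:
Step 1: enter (2,0), '.' pass, move right to (2,1)
Step 2: enter (2,1), '.' pass, move right to (2,2)
Step 3: enter (2,2), '.' pass, move right to (2,3)
Step 4: enter (2,3), '.' pass, move right to (2,4)
Step 5: enter (2,4), '/' deflects right->up, move up to (1,4)
Step 6: enter (1,4), '.' pass, move up to (0,4)
Step 7: enter (0,4), '\' deflects up->left, move left to (0,3)
Step 8: enter (0,3), '^' forces left->up, move up to (-1,3)
Step 9: at (-1,3) — EXIT via top edge, pos 3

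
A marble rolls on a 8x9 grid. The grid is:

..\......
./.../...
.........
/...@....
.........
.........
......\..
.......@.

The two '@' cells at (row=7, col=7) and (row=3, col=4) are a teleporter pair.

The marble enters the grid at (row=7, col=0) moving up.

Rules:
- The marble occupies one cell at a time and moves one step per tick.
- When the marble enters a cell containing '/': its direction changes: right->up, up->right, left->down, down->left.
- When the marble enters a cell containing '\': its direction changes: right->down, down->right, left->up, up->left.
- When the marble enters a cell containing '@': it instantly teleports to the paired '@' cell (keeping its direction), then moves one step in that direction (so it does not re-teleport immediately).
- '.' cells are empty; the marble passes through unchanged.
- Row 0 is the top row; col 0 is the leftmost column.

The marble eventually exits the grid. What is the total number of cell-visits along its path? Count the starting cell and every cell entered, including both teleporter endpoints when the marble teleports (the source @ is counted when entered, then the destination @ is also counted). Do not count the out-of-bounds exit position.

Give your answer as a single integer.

Answer: 11

Derivation:
Step 1: enter (7,0), '.' pass, move up to (6,0)
Step 2: enter (6,0), '.' pass, move up to (5,0)
Step 3: enter (5,0), '.' pass, move up to (4,0)
Step 4: enter (4,0), '.' pass, move up to (3,0)
Step 5: enter (3,0), '/' deflects up->right, move right to (3,1)
Step 6: enter (3,1), '.' pass, move right to (3,2)
Step 7: enter (3,2), '.' pass, move right to (3,3)
Step 8: enter (3,3), '.' pass, move right to (3,4)
Step 9: enter (3,4), '@' teleport (3,4)->(7,7), also enter (7,7), move right to (7,8)
Step 10: enter (7,8), '.' pass, move right to (7,9)
Step 11: at (7,9) — EXIT via right edge, pos 7
Path length (cell visits): 11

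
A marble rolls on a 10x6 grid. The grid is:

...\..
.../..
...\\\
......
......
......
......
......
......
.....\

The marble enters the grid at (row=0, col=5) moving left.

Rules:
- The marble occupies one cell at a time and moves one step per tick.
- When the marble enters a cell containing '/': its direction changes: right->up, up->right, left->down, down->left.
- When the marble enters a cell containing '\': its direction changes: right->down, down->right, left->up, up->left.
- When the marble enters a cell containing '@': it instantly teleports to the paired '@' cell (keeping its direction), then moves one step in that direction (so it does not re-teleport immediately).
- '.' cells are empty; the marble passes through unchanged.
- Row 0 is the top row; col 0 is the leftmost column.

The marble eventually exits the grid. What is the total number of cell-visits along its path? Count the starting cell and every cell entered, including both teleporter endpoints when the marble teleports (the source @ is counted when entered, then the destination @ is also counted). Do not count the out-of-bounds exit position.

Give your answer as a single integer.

Answer: 3

Derivation:
Step 1: enter (0,5), '.' pass, move left to (0,4)
Step 2: enter (0,4), '.' pass, move left to (0,3)
Step 3: enter (0,3), '\' deflects left->up, move up to (-1,3)
Step 4: at (-1,3) — EXIT via top edge, pos 3
Path length (cell visits): 3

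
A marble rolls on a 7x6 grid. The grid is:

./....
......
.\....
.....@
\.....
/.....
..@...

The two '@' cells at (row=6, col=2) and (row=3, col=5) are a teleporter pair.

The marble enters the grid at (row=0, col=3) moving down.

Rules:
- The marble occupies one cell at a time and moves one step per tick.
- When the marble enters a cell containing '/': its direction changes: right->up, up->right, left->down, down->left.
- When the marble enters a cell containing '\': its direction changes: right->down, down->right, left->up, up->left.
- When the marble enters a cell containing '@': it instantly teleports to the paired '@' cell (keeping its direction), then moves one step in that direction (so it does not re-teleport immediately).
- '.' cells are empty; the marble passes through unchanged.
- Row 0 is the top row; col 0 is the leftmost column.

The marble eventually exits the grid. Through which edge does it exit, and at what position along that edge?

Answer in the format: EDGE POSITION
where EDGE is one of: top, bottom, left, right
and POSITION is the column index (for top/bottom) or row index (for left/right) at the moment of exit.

Answer: bottom 3

Derivation:
Step 1: enter (0,3), '.' pass, move down to (1,3)
Step 2: enter (1,3), '.' pass, move down to (2,3)
Step 3: enter (2,3), '.' pass, move down to (3,3)
Step 4: enter (3,3), '.' pass, move down to (4,3)
Step 5: enter (4,3), '.' pass, move down to (5,3)
Step 6: enter (5,3), '.' pass, move down to (6,3)
Step 7: enter (6,3), '.' pass, move down to (7,3)
Step 8: at (7,3) — EXIT via bottom edge, pos 3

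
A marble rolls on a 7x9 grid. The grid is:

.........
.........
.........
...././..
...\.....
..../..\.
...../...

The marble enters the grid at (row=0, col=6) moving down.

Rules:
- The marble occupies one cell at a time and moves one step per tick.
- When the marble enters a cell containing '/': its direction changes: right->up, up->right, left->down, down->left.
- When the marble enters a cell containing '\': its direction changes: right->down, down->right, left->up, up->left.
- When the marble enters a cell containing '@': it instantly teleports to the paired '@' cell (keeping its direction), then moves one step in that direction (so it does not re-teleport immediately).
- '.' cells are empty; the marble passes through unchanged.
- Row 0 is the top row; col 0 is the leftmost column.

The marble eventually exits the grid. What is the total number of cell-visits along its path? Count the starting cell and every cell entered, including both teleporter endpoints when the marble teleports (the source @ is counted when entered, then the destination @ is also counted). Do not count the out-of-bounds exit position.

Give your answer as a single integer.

Step 1: enter (0,6), '.' pass, move down to (1,6)
Step 2: enter (1,6), '.' pass, move down to (2,6)
Step 3: enter (2,6), '.' pass, move down to (3,6)
Step 4: enter (3,6), '/' deflects down->left, move left to (3,5)
Step 5: enter (3,5), '.' pass, move left to (3,4)
Step 6: enter (3,4), '/' deflects left->down, move down to (4,4)
Step 7: enter (4,4), '.' pass, move down to (5,4)
Step 8: enter (5,4), '/' deflects down->left, move left to (5,3)
Step 9: enter (5,3), '.' pass, move left to (5,2)
Step 10: enter (5,2), '.' pass, move left to (5,1)
Step 11: enter (5,1), '.' pass, move left to (5,0)
Step 12: enter (5,0), '.' pass, move left to (5,-1)
Step 13: at (5,-1) — EXIT via left edge, pos 5
Path length (cell visits): 12

Answer: 12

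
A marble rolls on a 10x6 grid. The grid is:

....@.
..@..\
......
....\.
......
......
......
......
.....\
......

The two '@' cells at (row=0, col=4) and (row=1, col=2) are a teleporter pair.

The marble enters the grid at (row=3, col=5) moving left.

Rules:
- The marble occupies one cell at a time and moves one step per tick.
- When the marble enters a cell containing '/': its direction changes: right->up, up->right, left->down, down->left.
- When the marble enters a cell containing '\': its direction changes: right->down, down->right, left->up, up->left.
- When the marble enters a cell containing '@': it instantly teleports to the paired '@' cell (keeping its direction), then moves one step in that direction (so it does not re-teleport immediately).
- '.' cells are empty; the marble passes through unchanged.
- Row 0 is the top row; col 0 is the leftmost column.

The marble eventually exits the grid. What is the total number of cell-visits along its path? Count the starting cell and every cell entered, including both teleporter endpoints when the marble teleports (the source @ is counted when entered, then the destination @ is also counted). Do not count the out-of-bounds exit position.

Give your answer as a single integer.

Answer: 7

Derivation:
Step 1: enter (3,5), '.' pass, move left to (3,4)
Step 2: enter (3,4), '\' deflects left->up, move up to (2,4)
Step 3: enter (2,4), '.' pass, move up to (1,4)
Step 4: enter (1,4), '.' pass, move up to (0,4)
Step 5: enter (0,4), '@' teleport (0,4)->(1,2), also enter (1,2), move up to (0,2)
Step 6: enter (0,2), '.' pass, move up to (-1,2)
Step 7: at (-1,2) — EXIT via top edge, pos 2
Path length (cell visits): 7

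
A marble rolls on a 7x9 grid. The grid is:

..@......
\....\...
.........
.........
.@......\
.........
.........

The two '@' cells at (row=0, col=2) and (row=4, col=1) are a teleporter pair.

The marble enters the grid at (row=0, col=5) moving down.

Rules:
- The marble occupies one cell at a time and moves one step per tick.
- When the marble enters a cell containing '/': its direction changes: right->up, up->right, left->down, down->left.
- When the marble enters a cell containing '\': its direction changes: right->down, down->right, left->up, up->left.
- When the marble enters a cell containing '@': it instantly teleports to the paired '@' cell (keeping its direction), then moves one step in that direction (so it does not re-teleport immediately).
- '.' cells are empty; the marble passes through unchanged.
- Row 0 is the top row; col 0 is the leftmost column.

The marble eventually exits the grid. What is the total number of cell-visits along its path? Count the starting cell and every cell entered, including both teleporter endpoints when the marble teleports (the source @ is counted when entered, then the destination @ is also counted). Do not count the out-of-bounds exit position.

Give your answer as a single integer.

Answer: 5

Derivation:
Step 1: enter (0,5), '.' pass, move down to (1,5)
Step 2: enter (1,5), '\' deflects down->right, move right to (1,6)
Step 3: enter (1,6), '.' pass, move right to (1,7)
Step 4: enter (1,7), '.' pass, move right to (1,8)
Step 5: enter (1,8), '.' pass, move right to (1,9)
Step 6: at (1,9) — EXIT via right edge, pos 1
Path length (cell visits): 5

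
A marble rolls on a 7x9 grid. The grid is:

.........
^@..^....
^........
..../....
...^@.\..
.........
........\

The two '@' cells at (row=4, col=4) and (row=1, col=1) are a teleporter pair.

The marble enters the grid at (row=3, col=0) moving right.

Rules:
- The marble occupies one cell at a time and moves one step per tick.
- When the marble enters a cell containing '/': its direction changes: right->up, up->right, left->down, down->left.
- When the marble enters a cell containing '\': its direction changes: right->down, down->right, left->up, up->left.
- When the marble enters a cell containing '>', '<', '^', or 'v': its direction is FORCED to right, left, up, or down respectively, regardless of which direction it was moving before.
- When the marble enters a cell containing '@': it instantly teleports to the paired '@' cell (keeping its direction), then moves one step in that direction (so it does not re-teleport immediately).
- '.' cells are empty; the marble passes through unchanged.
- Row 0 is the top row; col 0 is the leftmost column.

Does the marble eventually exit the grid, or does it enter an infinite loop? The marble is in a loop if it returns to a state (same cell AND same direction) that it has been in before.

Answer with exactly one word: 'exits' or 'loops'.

Step 1: enter (3,0), '.' pass, move right to (3,1)
Step 2: enter (3,1), '.' pass, move right to (3,2)
Step 3: enter (3,2), '.' pass, move right to (3,3)
Step 4: enter (3,3), '.' pass, move right to (3,4)
Step 5: enter (3,4), '/' deflects right->up, move up to (2,4)
Step 6: enter (2,4), '.' pass, move up to (1,4)
Step 7: enter (1,4), '^' forces up->up, move up to (0,4)
Step 8: enter (0,4), '.' pass, move up to (-1,4)
Step 9: at (-1,4) — EXIT via top edge, pos 4

Answer: exits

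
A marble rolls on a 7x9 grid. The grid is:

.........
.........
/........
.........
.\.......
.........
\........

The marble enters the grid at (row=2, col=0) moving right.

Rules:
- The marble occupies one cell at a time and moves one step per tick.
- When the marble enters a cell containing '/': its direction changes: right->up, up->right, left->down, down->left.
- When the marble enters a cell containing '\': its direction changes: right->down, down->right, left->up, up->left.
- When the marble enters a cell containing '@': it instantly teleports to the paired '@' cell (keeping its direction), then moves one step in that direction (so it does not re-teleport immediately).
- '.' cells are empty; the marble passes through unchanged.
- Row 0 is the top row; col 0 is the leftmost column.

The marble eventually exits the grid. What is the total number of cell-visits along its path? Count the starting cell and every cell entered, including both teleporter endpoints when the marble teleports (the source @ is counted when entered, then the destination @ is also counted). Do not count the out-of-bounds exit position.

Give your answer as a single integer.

Answer: 3

Derivation:
Step 1: enter (2,0), '/' deflects right->up, move up to (1,0)
Step 2: enter (1,0), '.' pass, move up to (0,0)
Step 3: enter (0,0), '.' pass, move up to (-1,0)
Step 4: at (-1,0) — EXIT via top edge, pos 0
Path length (cell visits): 3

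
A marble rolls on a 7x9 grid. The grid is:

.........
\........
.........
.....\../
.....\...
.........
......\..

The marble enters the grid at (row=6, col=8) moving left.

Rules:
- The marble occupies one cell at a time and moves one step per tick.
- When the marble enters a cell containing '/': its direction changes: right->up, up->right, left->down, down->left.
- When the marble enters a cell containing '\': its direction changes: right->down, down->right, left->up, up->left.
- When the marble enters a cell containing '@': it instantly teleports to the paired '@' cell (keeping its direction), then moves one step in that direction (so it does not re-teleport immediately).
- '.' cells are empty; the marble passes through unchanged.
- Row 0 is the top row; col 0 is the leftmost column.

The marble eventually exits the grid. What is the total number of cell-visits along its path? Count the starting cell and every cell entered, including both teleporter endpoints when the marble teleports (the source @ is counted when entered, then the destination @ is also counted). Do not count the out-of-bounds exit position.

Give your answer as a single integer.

Answer: 9

Derivation:
Step 1: enter (6,8), '.' pass, move left to (6,7)
Step 2: enter (6,7), '.' pass, move left to (6,6)
Step 3: enter (6,6), '\' deflects left->up, move up to (5,6)
Step 4: enter (5,6), '.' pass, move up to (4,6)
Step 5: enter (4,6), '.' pass, move up to (3,6)
Step 6: enter (3,6), '.' pass, move up to (2,6)
Step 7: enter (2,6), '.' pass, move up to (1,6)
Step 8: enter (1,6), '.' pass, move up to (0,6)
Step 9: enter (0,6), '.' pass, move up to (-1,6)
Step 10: at (-1,6) — EXIT via top edge, pos 6
Path length (cell visits): 9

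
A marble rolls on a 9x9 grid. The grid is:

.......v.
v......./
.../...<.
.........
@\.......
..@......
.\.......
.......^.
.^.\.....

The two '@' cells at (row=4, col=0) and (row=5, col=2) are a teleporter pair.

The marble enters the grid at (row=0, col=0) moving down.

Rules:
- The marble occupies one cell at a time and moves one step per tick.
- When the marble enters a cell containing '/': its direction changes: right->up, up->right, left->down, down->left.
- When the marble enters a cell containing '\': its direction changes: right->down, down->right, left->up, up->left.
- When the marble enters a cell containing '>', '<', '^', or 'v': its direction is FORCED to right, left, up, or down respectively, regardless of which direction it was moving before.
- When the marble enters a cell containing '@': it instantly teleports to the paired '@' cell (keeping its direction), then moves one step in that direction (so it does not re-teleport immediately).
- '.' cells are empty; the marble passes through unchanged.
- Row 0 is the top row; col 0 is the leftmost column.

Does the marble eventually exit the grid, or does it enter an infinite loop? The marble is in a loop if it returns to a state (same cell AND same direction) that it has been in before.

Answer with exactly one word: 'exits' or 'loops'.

Answer: exits

Derivation:
Step 1: enter (0,0), '.' pass, move down to (1,0)
Step 2: enter (1,0), 'v' forces down->down, move down to (2,0)
Step 3: enter (2,0), '.' pass, move down to (3,0)
Step 4: enter (3,0), '.' pass, move down to (4,0)
Step 5: enter (4,0), '@' teleport (4,0)->(5,2), also enter (5,2), move down to (6,2)
Step 6: enter (6,2), '.' pass, move down to (7,2)
Step 7: enter (7,2), '.' pass, move down to (8,2)
Step 8: enter (8,2), '.' pass, move down to (9,2)
Step 9: at (9,2) — EXIT via bottom edge, pos 2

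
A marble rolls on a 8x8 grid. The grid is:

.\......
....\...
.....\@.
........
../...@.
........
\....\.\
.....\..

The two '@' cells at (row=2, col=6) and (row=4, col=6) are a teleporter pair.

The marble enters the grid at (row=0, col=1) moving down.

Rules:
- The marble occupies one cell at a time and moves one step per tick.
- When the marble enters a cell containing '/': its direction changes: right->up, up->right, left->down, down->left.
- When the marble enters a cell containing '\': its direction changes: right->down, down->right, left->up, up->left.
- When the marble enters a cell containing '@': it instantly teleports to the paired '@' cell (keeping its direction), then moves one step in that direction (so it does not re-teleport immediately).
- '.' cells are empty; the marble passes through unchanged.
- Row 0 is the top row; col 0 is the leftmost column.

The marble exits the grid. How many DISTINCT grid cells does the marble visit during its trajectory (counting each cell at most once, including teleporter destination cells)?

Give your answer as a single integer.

Answer: 7

Derivation:
Step 1: enter (0,1), '\' deflects down->right, move right to (0,2)
Step 2: enter (0,2), '.' pass, move right to (0,3)
Step 3: enter (0,3), '.' pass, move right to (0,4)
Step 4: enter (0,4), '.' pass, move right to (0,5)
Step 5: enter (0,5), '.' pass, move right to (0,6)
Step 6: enter (0,6), '.' pass, move right to (0,7)
Step 7: enter (0,7), '.' pass, move right to (0,8)
Step 8: at (0,8) — EXIT via right edge, pos 0
Distinct cells visited: 7 (path length 7)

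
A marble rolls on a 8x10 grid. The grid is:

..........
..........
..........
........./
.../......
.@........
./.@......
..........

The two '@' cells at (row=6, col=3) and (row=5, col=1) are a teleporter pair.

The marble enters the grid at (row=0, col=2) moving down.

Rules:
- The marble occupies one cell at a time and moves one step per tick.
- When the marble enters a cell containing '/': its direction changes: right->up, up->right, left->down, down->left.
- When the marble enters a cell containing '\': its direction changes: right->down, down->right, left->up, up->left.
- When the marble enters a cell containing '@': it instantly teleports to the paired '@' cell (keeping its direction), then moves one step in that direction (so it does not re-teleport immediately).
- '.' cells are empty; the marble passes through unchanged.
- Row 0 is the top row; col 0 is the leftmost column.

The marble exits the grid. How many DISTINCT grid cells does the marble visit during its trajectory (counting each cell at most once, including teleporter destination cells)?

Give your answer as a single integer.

Answer: 8

Derivation:
Step 1: enter (0,2), '.' pass, move down to (1,2)
Step 2: enter (1,2), '.' pass, move down to (2,2)
Step 3: enter (2,2), '.' pass, move down to (3,2)
Step 4: enter (3,2), '.' pass, move down to (4,2)
Step 5: enter (4,2), '.' pass, move down to (5,2)
Step 6: enter (5,2), '.' pass, move down to (6,2)
Step 7: enter (6,2), '.' pass, move down to (7,2)
Step 8: enter (7,2), '.' pass, move down to (8,2)
Step 9: at (8,2) — EXIT via bottom edge, pos 2
Distinct cells visited: 8 (path length 8)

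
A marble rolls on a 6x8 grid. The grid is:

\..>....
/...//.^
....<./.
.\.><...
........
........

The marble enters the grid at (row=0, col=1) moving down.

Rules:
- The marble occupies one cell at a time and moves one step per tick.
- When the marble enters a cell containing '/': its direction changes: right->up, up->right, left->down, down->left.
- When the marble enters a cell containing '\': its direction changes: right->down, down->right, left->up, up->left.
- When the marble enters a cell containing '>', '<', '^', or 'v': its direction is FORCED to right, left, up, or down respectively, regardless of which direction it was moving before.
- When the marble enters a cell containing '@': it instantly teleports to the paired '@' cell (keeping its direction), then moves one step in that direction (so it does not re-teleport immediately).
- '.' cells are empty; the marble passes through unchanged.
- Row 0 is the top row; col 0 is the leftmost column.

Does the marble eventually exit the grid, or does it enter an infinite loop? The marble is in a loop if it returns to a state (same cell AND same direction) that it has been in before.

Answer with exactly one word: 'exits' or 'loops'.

Answer: loops

Derivation:
Step 1: enter (0,1), '.' pass, move down to (1,1)
Step 2: enter (1,1), '.' pass, move down to (2,1)
Step 3: enter (2,1), '.' pass, move down to (3,1)
Step 4: enter (3,1), '\' deflects down->right, move right to (3,2)
Step 5: enter (3,2), '.' pass, move right to (3,3)
Step 6: enter (3,3), '>' forces right->right, move right to (3,4)
Step 7: enter (3,4), '<' forces right->left, move left to (3,3)
Step 8: enter (3,3), '>' forces left->right, move right to (3,4)
Step 9: at (3,4) dir=right — LOOP DETECTED (seen before)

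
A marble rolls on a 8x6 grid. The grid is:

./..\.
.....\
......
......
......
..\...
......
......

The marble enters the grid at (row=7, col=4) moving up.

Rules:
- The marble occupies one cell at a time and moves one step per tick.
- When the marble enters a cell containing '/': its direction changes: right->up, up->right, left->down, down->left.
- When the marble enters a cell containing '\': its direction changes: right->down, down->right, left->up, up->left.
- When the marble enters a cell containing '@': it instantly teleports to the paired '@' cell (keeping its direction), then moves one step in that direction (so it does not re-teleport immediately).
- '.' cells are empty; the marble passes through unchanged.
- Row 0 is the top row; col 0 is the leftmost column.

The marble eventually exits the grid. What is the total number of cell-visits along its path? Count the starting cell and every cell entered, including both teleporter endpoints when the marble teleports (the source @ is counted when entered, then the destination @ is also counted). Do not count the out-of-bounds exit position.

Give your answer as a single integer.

Step 1: enter (7,4), '.' pass, move up to (6,4)
Step 2: enter (6,4), '.' pass, move up to (5,4)
Step 3: enter (5,4), '.' pass, move up to (4,4)
Step 4: enter (4,4), '.' pass, move up to (3,4)
Step 5: enter (3,4), '.' pass, move up to (2,4)
Step 6: enter (2,4), '.' pass, move up to (1,4)
Step 7: enter (1,4), '.' pass, move up to (0,4)
Step 8: enter (0,4), '\' deflects up->left, move left to (0,3)
Step 9: enter (0,3), '.' pass, move left to (0,2)
Step 10: enter (0,2), '.' pass, move left to (0,1)
Step 11: enter (0,1), '/' deflects left->down, move down to (1,1)
Step 12: enter (1,1), '.' pass, move down to (2,1)
Step 13: enter (2,1), '.' pass, move down to (3,1)
Step 14: enter (3,1), '.' pass, move down to (4,1)
Step 15: enter (4,1), '.' pass, move down to (5,1)
Step 16: enter (5,1), '.' pass, move down to (6,1)
Step 17: enter (6,1), '.' pass, move down to (7,1)
Step 18: enter (7,1), '.' pass, move down to (8,1)
Step 19: at (8,1) — EXIT via bottom edge, pos 1
Path length (cell visits): 18

Answer: 18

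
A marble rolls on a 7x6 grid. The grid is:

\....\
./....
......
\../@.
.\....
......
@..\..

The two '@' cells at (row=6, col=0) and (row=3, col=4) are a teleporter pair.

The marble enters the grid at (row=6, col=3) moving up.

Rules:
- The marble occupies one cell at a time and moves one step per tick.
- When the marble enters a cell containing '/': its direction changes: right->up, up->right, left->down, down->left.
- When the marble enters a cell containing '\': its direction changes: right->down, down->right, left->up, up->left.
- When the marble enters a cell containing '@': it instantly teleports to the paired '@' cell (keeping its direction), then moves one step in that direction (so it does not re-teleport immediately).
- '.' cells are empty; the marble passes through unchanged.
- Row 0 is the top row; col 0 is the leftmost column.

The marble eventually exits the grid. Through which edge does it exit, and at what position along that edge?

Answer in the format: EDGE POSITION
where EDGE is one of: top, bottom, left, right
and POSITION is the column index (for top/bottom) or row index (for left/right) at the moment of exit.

Step 1: enter (6,3), '\' deflects up->left, move left to (6,2)
Step 2: enter (6,2), '.' pass, move left to (6,1)
Step 3: enter (6,1), '.' pass, move left to (6,0)
Step 4: enter (6,0), '@' teleport (6,0)->(3,4), also enter (3,4), move left to (3,3)
Step 5: enter (3,3), '/' deflects left->down, move down to (4,3)
Step 6: enter (4,3), '.' pass, move down to (5,3)
Step 7: enter (5,3), '.' pass, move down to (6,3)
Step 8: enter (6,3), '\' deflects down->right, move right to (6,4)
Step 9: enter (6,4), '.' pass, move right to (6,5)
Step 10: enter (6,5), '.' pass, move right to (6,6)
Step 11: at (6,6) — EXIT via right edge, pos 6

Answer: right 6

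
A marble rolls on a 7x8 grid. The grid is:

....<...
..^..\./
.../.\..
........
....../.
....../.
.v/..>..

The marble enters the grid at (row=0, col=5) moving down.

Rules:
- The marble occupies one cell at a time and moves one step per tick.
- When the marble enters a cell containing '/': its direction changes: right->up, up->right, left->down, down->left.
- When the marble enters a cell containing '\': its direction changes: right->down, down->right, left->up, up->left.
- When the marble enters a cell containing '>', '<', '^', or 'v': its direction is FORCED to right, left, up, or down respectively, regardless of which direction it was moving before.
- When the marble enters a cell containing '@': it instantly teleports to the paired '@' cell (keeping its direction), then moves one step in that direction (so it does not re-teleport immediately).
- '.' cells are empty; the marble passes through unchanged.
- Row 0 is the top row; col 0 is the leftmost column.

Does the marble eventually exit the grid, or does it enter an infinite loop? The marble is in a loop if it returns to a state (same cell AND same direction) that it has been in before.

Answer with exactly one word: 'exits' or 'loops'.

Step 1: enter (0,5), '.' pass, move down to (1,5)
Step 2: enter (1,5), '\' deflects down->right, move right to (1,6)
Step 3: enter (1,6), '.' pass, move right to (1,7)
Step 4: enter (1,7), '/' deflects right->up, move up to (0,7)
Step 5: enter (0,7), '.' pass, move up to (-1,7)
Step 6: at (-1,7) — EXIT via top edge, pos 7

Answer: exits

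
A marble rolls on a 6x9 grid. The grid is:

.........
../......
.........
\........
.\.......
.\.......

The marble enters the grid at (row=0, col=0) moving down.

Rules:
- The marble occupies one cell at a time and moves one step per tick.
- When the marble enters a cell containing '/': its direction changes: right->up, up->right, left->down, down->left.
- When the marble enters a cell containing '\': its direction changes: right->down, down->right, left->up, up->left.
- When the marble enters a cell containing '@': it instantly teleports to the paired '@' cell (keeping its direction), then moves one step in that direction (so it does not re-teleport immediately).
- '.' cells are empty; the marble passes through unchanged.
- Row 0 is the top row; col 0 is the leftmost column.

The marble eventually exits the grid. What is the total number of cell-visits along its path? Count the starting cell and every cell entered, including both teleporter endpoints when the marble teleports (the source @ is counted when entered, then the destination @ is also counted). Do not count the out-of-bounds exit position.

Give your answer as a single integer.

Step 1: enter (0,0), '.' pass, move down to (1,0)
Step 2: enter (1,0), '.' pass, move down to (2,0)
Step 3: enter (2,0), '.' pass, move down to (3,0)
Step 4: enter (3,0), '\' deflects down->right, move right to (3,1)
Step 5: enter (3,1), '.' pass, move right to (3,2)
Step 6: enter (3,2), '.' pass, move right to (3,3)
Step 7: enter (3,3), '.' pass, move right to (3,4)
Step 8: enter (3,4), '.' pass, move right to (3,5)
Step 9: enter (3,5), '.' pass, move right to (3,6)
Step 10: enter (3,6), '.' pass, move right to (3,7)
Step 11: enter (3,7), '.' pass, move right to (3,8)
Step 12: enter (3,8), '.' pass, move right to (3,9)
Step 13: at (3,9) — EXIT via right edge, pos 3
Path length (cell visits): 12

Answer: 12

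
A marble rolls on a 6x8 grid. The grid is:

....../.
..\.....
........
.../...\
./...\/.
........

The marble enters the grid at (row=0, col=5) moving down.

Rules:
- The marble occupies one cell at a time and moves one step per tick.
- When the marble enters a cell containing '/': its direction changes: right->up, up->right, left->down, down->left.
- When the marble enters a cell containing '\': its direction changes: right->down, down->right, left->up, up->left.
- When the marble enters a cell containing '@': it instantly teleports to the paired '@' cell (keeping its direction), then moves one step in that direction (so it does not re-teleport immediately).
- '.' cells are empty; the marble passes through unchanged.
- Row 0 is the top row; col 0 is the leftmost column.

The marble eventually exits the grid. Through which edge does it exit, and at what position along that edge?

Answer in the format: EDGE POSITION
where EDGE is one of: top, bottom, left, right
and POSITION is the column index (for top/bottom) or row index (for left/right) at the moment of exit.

Answer: right 0

Derivation:
Step 1: enter (0,5), '.' pass, move down to (1,5)
Step 2: enter (1,5), '.' pass, move down to (2,5)
Step 3: enter (2,5), '.' pass, move down to (3,5)
Step 4: enter (3,5), '.' pass, move down to (4,5)
Step 5: enter (4,5), '\' deflects down->right, move right to (4,6)
Step 6: enter (4,6), '/' deflects right->up, move up to (3,6)
Step 7: enter (3,6), '.' pass, move up to (2,6)
Step 8: enter (2,6), '.' pass, move up to (1,6)
Step 9: enter (1,6), '.' pass, move up to (0,6)
Step 10: enter (0,6), '/' deflects up->right, move right to (0,7)
Step 11: enter (0,7), '.' pass, move right to (0,8)
Step 12: at (0,8) — EXIT via right edge, pos 0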